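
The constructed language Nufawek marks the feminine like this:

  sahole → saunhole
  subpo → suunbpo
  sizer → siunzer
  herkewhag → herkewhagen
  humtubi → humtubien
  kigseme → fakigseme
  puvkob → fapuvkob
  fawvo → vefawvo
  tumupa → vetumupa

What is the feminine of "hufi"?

hufien

sahole and kigseme both end in -e yet inflect differently (saunhole, fakigseme), so the final letter is not what conditions the rule; the first letter is.
"hufi" begins with h-. The stems beginning with h- (herkewhag → herkewhagen, humtubi → humtubien) add -en.
The other patterns: stems beginning with s- insert -un- after the first vowel; stems beginning with k- or p- add the prefix fa-; stems beginning with f- or t- add the prefix ve-.
So hufi → hufien.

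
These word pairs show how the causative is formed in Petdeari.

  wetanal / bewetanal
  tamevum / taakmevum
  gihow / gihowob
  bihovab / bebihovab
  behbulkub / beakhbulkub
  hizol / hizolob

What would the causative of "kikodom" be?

behbulkub and bihovab both end in -b yet inflect differently (beakhbulkub, bebihovab), so the final letter is not what conditions the rule; the last vowel is.
"kikodom" has last vowel 'o'. The stems whose last vowel is 'o' (hizol → hizolob, gihow → gihowob) add -ob.
The other patterns: stems whose last vowel is 'u' insert -ak- after the first vowel; stems whose last vowel is 'a' add the prefix be-.
So kikodom → kikodomob.

kikodomob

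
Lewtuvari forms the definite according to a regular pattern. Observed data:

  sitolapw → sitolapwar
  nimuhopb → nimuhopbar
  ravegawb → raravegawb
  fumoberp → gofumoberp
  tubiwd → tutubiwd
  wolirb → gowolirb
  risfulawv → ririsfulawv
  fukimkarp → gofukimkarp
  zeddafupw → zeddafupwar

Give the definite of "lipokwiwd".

ravegawb and wolirb both end in -b yet inflect differently (raravegawb, gowolirb), so the final letter is not what conditions the rule; the second-to-last letter is.
"lipokwiwd" has second-to-last letter 'w'. The stems whose second-to-last letter is 'w' (ravegawb → raravegawb, risfulawv → ririsfulawv, tubiwd → tutubiwd) repeat the first consonant+vowel as a prefix.
The other patterns: stems whose second-to-last letter is 'r' add the prefix go-; stems whose second-to-last letter is 'p' add -ar.
So lipokwiwd → lilipokwiwd.

lilipokwiwd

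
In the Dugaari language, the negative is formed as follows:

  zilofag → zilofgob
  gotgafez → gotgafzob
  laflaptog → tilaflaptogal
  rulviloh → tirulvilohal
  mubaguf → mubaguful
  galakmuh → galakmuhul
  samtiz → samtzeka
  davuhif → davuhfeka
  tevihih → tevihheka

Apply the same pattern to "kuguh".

"kuguh" has last vowel 'u'. The stems whose last vowel is 'u' (mubaguf → mubaguful, galakmuh → galakmuhul) add -ul.
So kuguh → kuguhul.

kuguhul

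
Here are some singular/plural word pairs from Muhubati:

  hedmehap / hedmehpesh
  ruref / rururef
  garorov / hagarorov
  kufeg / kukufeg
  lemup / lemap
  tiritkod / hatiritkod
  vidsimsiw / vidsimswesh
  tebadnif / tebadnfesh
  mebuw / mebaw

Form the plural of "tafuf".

tafaf

mebuw and vidsimsiw both end in -w yet inflect differently (mebaw, vidsimswesh), so the final letter is not what conditions the rule; the last vowel is.
"tafuf" has last vowel 'u'. The stems whose last vowel is 'u' (lemup → lemap, mebuw → mebaw) change the last vowel to 'a'.
So tafuf → tafaf.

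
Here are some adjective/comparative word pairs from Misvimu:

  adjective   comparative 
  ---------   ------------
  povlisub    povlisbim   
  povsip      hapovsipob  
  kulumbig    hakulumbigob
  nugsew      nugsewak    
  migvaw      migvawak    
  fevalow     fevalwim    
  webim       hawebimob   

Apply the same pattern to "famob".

nugsew and fevalow both end in -w yet inflect differently (nugsewak, fevalwim), so the final letter is not what conditions the rule; the last vowel is.
"famob" has last vowel 'o'. The one such stem in the data (fevalow → fevalwim) deletes the last vowel and adds -im (as does povlisub), so the same rule applies.
The other patterns: stems whose last vowel is 'i' add ha- … -ob around the stem; stems whose last vowel is 'a' or 'e' add -ak.
So famob → fambim.

fambim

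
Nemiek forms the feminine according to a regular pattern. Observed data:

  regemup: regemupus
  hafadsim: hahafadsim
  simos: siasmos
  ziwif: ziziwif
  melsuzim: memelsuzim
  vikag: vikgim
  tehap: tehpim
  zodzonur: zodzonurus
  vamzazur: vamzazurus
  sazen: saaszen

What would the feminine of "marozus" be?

regemup and tehap both end in -p yet inflect differently (regemupus, tehpim), so the final letter is not what conditions the rule; the last vowel is.
"marozus" has last vowel 'u'. The stems whose last vowel is 'u' (vamzazur → vamzazurus, zodzonur → zodzonurus, regemup → regemupus) add -us.
The other patterns: stems whose last vowel is 'i' repeat the first consonant+vowel as a prefix; stems whose last vowel is 'e' or 'o' insert -as- after the first vowel; stems whose last vowel is 'a' delete the last vowel and add -im.
So marozus → marozusus.

marozusus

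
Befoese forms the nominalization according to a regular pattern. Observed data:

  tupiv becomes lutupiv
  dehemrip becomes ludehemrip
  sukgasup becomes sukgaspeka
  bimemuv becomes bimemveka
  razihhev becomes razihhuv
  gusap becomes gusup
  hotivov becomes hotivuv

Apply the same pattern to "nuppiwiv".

dehemrip and sukgasup both end in -p yet inflect differently (ludehemrip, sukgaspeka), so the final letter is not what conditions the rule; the last vowel is.
"nuppiwiv" has last vowel 'i'. The stems whose last vowel is 'i' (tupiv → lutupiv, dehemrip → ludehemrip) add the prefix lu-.
The other patterns: stems whose last vowel is 'u' delete the last vowel and add -eka; stems whose last vowel is 'a', 'e' or 'o' change the last vowel to 'u'.
So nuppiwiv → lunuppiwiv.

lunuppiwiv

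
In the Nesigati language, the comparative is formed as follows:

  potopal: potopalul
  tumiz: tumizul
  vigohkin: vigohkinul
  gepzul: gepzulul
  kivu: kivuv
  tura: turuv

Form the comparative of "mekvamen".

mekvamenul

gepzul and kivu both have last vowel 'u' yet inflect differently (gepzulul, kivuv), so the last vowel is not what conditions the rule; whether the stem ends in a vowel or a consonant is.
"mekvamen" ends in a consonant. The stems ending in a consonant (potopal → potopalul, tumiz → tumizul, vigohkin → vigohkinul) add -ul.
The other pattern: stems ending in a vowel drop the final letter and add -uv.
So mekvamen → mekvamenul.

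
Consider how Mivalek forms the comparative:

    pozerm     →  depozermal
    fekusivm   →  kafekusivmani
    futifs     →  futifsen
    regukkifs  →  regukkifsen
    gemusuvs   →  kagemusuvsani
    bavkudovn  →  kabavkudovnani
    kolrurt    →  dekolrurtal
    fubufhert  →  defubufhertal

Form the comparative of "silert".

fekusivm and pozerm both end in -m yet inflect differently (kafekusivmani, depozermal), so the final letter is not what conditions the rule; the second-to-last letter is.
"silert" has second-to-last letter 'r'. The stems whose second-to-last letter is 'r' (fubufhert → defubufhertal, pozerm → depozermal, kolrurt → dekolrurtal) add de- … -al around the stem.
So silert → desilertal.

desilertal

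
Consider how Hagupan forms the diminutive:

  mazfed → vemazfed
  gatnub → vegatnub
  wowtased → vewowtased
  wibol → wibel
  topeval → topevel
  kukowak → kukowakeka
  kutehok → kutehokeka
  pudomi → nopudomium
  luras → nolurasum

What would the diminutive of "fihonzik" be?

topeval and kukowak both have last vowel 'a' yet inflect differently (topevel, kukowakeka), so the last vowel is not what conditions the rule; the final letter is.
"fihonzik" ends in -k. The stems ending in -k (kukowak → kukowakeka, kutehok → kutehokeka) add -eka.
So fihonzik → fihonzikeka.

fihonzikeka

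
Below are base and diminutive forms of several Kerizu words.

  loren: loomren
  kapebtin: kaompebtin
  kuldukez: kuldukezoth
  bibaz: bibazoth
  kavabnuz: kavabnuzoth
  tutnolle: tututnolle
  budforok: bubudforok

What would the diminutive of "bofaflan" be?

boomfaflan

loren and kuldukez both have last vowel 'e' yet inflect differently (loomren, kuldukezoth), so the last vowel is not what conditions the rule; the final letter is.
"bofaflan" ends in -n. The stems ending in -n (loren → loomren, kapebtin → kaompebtin) insert -om- after the first vowel.
The other patterns: stems ending in -z add -oth; stems ending in -e or -k repeat the first consonant+vowel as a prefix.
So bofaflan → boomfaflan.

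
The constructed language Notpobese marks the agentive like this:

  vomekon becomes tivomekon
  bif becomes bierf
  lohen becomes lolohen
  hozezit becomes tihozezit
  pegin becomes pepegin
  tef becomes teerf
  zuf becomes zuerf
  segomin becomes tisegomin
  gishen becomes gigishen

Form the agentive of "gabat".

gishen and vomekon both end in -n yet inflect differently (gigishen, tivomekon), so the final letter is not what conditions the rule; the number of vowels is.
"gabat" has 2 vowels. The stems with 2 vowels (gishen → gigishen, pegin → pepegin, lohen → lolohen) repeat the first consonant+vowel as a prefix.
So gabat → gagabat.

gagabat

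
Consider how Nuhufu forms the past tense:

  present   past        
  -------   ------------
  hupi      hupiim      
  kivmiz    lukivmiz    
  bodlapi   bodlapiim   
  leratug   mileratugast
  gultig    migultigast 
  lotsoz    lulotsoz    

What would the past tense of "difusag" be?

midifusagast

hupi and kivmiz both have last vowel 'i' yet inflect differently (hupiim, lukivmiz), so the last vowel is not what conditions the rule; the final letter is.
"difusag" ends in -g. The stems ending in -g (leratug → mileratugast, gultig → migultigast) add mi- … -ast around the stem.
So difusag → midifusagast.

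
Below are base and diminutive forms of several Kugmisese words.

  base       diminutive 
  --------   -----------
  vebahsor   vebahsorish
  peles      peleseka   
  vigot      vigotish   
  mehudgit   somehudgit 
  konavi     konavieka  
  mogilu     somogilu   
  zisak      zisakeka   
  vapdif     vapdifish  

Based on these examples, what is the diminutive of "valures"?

valuresish

vigot and mehudgit both end in -t yet inflect differently (vigotish, somehudgit), so the final letter is not what conditions the rule; the first letter is.
"valures" begins with v-. The stems beginning with v- (vigot → vigotish, vapdif → vapdifish, vebahsor → vebahsorish) add -ish.
So valures → valuresish.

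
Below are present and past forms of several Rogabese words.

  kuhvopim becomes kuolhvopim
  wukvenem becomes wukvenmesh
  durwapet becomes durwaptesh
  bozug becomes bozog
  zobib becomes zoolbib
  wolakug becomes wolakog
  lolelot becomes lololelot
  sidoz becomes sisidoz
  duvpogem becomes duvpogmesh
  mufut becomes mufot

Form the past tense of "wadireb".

durwapet and lolelot both end in -t yet inflect differently (durwaptesh, lololelot), so the final letter is not what conditions the rule; the last vowel is.
"wadireb" has last vowel 'e'. The stems whose last vowel is 'e' (durwapet → durwaptesh, duvpogem → duvpogmesh, wukvenem → wukvenmesh) delete the last vowel and add -esh.
The other patterns: stems whose last vowel is 'o' repeat the first consonant+vowel as a prefix; stems whose last vowel is 'u' change the last vowel to 'o'; stems whose last vowel is 'i' insert -ol- after the first vowel.
So wadireb → wadirbesh.

wadirbesh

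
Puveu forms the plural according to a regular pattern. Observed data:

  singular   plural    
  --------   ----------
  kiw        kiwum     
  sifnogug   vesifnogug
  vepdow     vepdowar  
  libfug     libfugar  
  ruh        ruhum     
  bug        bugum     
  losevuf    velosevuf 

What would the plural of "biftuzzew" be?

vebiftuzzew

kiw and vepdow both end in -w yet inflect differently (kiwum, vepdowar), so the final letter is not what conditions the rule; the number of vowels is.
"biftuzzew" has 3 vowels. The stems with 3 vowels (losevuf → velosevuf, sifnogug → vesifnogug) add the prefix ve-.
The other patterns: stems with 1 vowel add -um; stems with 2 vowels add -ar.
So biftuzzew → vebiftuzzew.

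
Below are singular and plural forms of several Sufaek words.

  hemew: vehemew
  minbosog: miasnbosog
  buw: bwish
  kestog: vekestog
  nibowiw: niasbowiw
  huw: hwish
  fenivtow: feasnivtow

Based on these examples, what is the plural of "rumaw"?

buw and hemew both end in -w yet inflect differently (bwish, vehemew), so the final letter is not what conditions the rule; the number of vowels is.
"rumaw" has 2 vowels. The stems with 2 vowels (hemew → vehemew, kestog → vekestog) add the prefix ve-.
So rumaw → verumaw.

verumaw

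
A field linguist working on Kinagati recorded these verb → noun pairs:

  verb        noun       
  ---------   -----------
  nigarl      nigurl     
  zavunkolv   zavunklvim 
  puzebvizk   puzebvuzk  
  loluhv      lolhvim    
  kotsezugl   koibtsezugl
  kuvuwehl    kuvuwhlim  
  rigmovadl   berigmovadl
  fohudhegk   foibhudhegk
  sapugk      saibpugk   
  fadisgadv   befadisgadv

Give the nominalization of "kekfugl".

"kekfugl" has second-to-last letter 'g'. The stems whose second-to-last letter is 'g' (sapugk → saibpugk, kotsezugl → koibtsezugl, fohudhegk → foibhudhegk) insert -ib- after the first vowel.
So kekfugl → keibkfugl.

keibkfugl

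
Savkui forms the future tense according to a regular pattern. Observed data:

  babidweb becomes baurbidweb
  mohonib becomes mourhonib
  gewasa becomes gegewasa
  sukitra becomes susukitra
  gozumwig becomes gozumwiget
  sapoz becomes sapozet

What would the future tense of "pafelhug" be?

pafelhuget

mohonib and gozumwig both have last vowel 'i' yet inflect differently (mourhonib, gozumwiget), so the last vowel is not what conditions the rule; the final letter is.
"pafelhug" ends in -g. The one such stem in the data (gozumwig → gozumwiget) adds -et, so the same rule applies.
The other patterns: stems ending in -b insert -ur- after the first vowel; stems ending in -a repeat the first consonant+vowel as a prefix.
So pafelhug → pafelhuget.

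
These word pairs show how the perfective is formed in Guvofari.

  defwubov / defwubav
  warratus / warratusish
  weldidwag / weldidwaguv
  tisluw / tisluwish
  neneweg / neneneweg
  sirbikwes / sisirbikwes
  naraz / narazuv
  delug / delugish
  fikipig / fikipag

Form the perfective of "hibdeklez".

neneweg and weldidwag both end in -g yet inflect differently (neneneweg, weldidwaguv), so the final letter is not what conditions the rule; the last vowel is.
"hibdeklez" has last vowel 'e'. The stems whose last vowel is 'e' (sirbikwes → sisirbikwes, neneweg → neneneweg) repeat the first consonant+vowel as a prefix.
The other patterns: stems whose last vowel is 'a' add -uv; stems whose last vowel is 'u' add -ish; stems whose last vowel is 'i' or 'o' change the last vowel to 'a'.
So hibdeklez → hihibdeklez.

hihibdeklez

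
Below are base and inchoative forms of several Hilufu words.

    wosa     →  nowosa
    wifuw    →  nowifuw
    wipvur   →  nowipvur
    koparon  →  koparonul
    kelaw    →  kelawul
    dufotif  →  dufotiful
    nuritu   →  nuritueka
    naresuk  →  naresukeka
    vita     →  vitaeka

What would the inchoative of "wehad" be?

"wehad" begins with w-. The stems beginning with w- (wosa → nowosa, wifuw → nowifuw, wipvur → nowipvur) add the prefix no-.
So wehad → nowehad.

nowehad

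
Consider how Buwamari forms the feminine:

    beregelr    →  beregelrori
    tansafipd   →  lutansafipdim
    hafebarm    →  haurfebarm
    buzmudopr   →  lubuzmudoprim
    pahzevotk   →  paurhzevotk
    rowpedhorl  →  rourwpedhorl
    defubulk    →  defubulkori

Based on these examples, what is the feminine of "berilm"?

berilmori

"berilm" has second-to-last letter 'l'. The stems whose second-to-last letter is 'l' (defubulk → defubulkori, beregelr → beregelrori) add -ori.
The other patterns: stems whose second-to-last letter is 'p' add lu- … -im around the stem; stems whose second-to-last letter is 'r' or 't' insert -ur- after the first vowel.
So berilm → berilmori.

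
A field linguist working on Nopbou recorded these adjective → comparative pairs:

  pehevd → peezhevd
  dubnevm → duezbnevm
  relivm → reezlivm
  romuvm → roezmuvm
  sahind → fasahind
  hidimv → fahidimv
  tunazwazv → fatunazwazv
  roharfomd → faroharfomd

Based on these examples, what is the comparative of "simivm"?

siezmivm

"simivm" has second-to-last letter 'v'. The stems whose second-to-last letter is 'v' (pehevd → peezhevd, dubnevm → duezbnevm, relivm → reezlivm) insert -ez- after the first vowel.
The other pattern: stems whose second-to-last letter is 'm', 'n' or 'z' add the prefix fa-.
So simivm → siezmivm.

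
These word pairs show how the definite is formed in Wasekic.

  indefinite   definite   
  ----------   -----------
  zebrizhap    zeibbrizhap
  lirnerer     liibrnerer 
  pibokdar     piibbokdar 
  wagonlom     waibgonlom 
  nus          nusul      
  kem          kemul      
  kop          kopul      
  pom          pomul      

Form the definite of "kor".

korul

wagonlom and kem both end in -m yet inflect differently (waibgonlom, kemul), so the final letter is not what conditions the rule; the number of vowels is.
"kor" has 1 vowel. The stems with 1 vowel (nus → nusul, kem → kemul, kop → kopul) add -ul.
The other pattern: stems with 3 vowels insert -ib- after the first vowel.
So kor → korul.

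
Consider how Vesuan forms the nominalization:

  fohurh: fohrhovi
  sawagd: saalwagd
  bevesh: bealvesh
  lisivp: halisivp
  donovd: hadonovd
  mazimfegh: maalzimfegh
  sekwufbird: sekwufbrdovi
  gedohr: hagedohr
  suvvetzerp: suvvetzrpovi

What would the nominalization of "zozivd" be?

donovd and sawagd both end in -d yet inflect differently (hadonovd, saalwagd), so the final letter is not what conditions the rule; the second-to-last letter is.
"zozivd" has second-to-last letter 'v'. The stems whose second-to-last letter is 'v' (lisivp → halisivp, donovd → hadonovd) add the prefix ha-.
The other patterns: stems whose second-to-last letter is 'g' or 's' insert -al- after the first vowel; stems whose second-to-last letter is 'r' delete the last vowel and add -ovi.
So zozivd → hazozivd.

hazozivd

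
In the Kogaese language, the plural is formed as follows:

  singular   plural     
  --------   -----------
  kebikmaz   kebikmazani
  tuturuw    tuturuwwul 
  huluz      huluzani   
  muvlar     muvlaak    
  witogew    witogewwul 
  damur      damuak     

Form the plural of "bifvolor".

bifvoloak

huluz and damur both have last vowel 'u' yet inflect differently (huluzani, damuak), so the last vowel is not what conditions the rule; the final letter is.
"bifvolor" ends in -r. The stems ending in -r (damur → damuak, muvlar → muvlaak) drop the final letter and add -ak.
The other patterns: stems ending in -z add -ani; stems ending in -w double the final consonant and add -ul.
So bifvolor → bifvoloak.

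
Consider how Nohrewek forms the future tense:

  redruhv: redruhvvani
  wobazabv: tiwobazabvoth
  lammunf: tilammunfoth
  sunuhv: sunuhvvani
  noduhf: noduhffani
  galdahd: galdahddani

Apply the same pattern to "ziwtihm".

sunuhv and wobazabv both end in -v yet inflect differently (sunuhvvani, tiwobazabvoth), so the final letter is not what conditions the rule; the second-to-last letter is.
"ziwtihm" has second-to-last letter 'h'. The stems whose second-to-last letter is 'h' (sunuhv → sunuhvvani, galdahd → galdahddani, redruhv → redruhvvani) double the final consonant and add -ani.
The other pattern: stems whose second-to-last letter is 'b' or 'n' add ti- … -oth around the stem.
So ziwtihm → ziwtihmmani.

ziwtihmmani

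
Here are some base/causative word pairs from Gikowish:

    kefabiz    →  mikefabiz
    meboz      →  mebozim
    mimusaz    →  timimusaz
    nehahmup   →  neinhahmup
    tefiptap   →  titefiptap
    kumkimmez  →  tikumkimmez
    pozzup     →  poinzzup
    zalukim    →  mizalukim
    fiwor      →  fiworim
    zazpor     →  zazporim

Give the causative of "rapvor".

pozzup and tefiptap both end in -p yet inflect differently (poinzzup, titefiptap), so the final letter is not what conditions the rule; the last vowel is.
"rapvor" has last vowel 'o'. The stems whose last vowel is 'o' (meboz → mebozim, fiwor → fiworim, zazpor → zazporim) add -im.
So rapvor → rapvorim.

rapvorim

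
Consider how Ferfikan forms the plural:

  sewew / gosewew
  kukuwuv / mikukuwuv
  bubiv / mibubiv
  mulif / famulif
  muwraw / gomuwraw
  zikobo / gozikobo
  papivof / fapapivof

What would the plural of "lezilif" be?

falezilif

"lezilif" ends in -f. The stems ending in -f (mulif → famulif, papivof → fapapivof) add the prefix fa-.
So lezilif → falezilif.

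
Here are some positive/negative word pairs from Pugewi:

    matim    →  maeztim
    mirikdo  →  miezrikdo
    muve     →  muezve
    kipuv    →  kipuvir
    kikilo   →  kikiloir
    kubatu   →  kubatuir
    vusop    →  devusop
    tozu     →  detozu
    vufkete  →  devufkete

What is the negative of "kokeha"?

kokehair

mirikdo and kikilo both end in -o yet inflect differently (miezrikdo, kikiloir), so the final letter is not what conditions the rule; the first letter is.
"kokeha" begins with k-. The stems beginning with k- (kipuv → kipuvir, kikilo → kikiloir, kubatu → kubatuir) add -ir.
So kokeha → kokehair.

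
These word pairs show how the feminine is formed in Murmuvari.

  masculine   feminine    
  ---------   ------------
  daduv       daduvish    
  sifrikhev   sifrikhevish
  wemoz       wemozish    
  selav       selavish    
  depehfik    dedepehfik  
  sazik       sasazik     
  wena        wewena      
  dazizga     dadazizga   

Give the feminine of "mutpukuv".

mutpukuvish

selav and wena both have last vowel 'a' yet inflect differently (selavish, wewena), so the last vowel is not what conditions the rule; the final letter is.
"mutpukuv" ends in -v. The stems ending in -v (daduv → daduvish, sifrikhev → sifrikhevish, selav → selavish) add -ish.
So mutpukuv → mutpukuvish.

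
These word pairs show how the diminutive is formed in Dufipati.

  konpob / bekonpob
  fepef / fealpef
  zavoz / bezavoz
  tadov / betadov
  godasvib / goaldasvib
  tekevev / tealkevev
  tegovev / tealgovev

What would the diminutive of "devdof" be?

"devdof" has last vowel 'o'. The stems whose last vowel is 'o' (tadov → betadov, zavoz → bezavoz, konpob → bekonpob) add the prefix be-.
So devdof → bedevdof.

bedevdof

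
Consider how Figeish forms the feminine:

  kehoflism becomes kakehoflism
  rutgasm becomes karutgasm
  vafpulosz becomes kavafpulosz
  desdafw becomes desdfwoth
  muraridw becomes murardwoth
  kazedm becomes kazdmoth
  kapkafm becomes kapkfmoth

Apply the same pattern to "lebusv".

"lebusv" has second-to-last letter 's'. The stems whose second-to-last letter is 's' (kehoflism → kakehoflism, rutgasm → karutgasm, vafpulosz → kavafpulosz) add the prefix ka-.
The other pattern: stems whose second-to-last letter is 'd' or 'f' delete the last vowel and add -oth.
So lebusv → kalebusv.

kalebusv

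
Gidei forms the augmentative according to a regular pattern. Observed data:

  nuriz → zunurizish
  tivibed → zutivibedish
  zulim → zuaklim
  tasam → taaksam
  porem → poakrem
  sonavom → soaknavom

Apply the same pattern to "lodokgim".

porem and tivibed both have last vowel 'e' yet inflect differently (poakrem, zutivibedish), so the last vowel is not what conditions the rule; the final letter is.
"lodokgim" ends in -m. The stems ending in -m (zulim → zuaklim, sonavom → soaknavom, porem → poakrem) insert -ak- after the first vowel.
So lodokgim → loakdokgim.

loakdokgim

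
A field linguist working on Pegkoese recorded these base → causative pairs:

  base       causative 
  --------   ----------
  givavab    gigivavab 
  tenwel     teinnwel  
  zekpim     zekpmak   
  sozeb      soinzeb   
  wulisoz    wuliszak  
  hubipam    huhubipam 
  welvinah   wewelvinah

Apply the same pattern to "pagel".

paingel

zekpim and hubipam both end in -m yet inflect differently (zekpmak, huhubipam), so the final letter is not what conditions the rule; the last vowel is.
"pagel" has last vowel 'e'. The stems whose last vowel is 'e' (tenwel → teinnwel, sozeb → soinzeb) insert -in- after the first vowel.
So pagel → paingel.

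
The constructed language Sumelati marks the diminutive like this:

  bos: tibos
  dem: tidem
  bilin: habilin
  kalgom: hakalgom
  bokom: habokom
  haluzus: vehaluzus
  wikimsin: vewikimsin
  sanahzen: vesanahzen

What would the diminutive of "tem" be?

titem

dem and kalgom both end in -m yet inflect differently (tidem, hakalgom), so the final letter is not what conditions the rule; the number of vowels is.
"tem" has 1 vowel. The stems with 1 vowel (bos → tibos, dem → tidem) add the prefix ti-.
The other patterns: stems with 2 vowels add the prefix ha-; stems with 3 vowels add the prefix ve-.
So tem → titem.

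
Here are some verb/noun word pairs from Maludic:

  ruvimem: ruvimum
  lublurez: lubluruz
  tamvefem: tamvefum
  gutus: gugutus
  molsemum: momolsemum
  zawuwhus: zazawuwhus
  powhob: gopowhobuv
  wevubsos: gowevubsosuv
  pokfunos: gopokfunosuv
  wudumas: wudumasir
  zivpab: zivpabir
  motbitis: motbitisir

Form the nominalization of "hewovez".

ruvimem and molsemum both end in -m yet inflect differently (ruvimum, momolsemum), so the final letter is not what conditions the rule; the last vowel is.
"hewovez" has last vowel 'e'. The stems whose last vowel is 'e' (ruvimem → ruvimum, lublurez → lubluruz, tamvefem → tamvefum) change the last vowel to 'u'.
The other patterns: stems whose last vowel is 'u' repeat the first consonant+vowel as a prefix; stems whose last vowel is 'o' add go- … -uv around the stem; stems whose last vowel is 'a' or 'i' add -ir.
So hewovez → hewovuz.

hewovuz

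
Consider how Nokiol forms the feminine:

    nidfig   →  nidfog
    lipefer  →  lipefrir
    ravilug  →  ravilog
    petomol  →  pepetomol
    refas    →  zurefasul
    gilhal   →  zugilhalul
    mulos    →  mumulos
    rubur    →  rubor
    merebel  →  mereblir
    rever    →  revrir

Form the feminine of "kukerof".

kukukerof

merebel and petomol both end in -l yet inflect differently (mereblir, pepetomol), so the final letter is not what conditions the rule; the last vowel is.
"kukerof" has last vowel 'o'. The stems whose last vowel is 'o' (petomol → pepetomol, mulos → mumulos) repeat the first consonant+vowel as a prefix.
The other patterns: stems whose last vowel is 'e' delete the last vowel and add -ir; stems whose last vowel is 'a' add zu- … -ul around the stem; stems whose last vowel is 'i' or 'u' change the last vowel to 'o'.
So kukerof → kukukerof.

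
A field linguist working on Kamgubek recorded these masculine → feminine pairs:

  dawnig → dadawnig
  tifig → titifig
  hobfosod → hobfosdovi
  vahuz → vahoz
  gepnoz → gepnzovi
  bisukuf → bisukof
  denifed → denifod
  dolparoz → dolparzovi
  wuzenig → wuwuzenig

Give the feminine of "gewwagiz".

hobfosod and denifed both end in -d yet inflect differently (hobfosdovi, denifod), so the final letter is not what conditions the rule; the last vowel is.
"gewwagiz" has last vowel 'i'. The stems whose last vowel is 'i' (dawnig → dadawnig, tifig → titifig, wuzenig → wuwuzenig) repeat the first consonant+vowel as a prefix.
The other patterns: stems whose last vowel is 'o' delete the last vowel and add -ovi; stems whose last vowel is 'e' or 'u' change the last vowel to 'o'.
So gewwagiz → gegewwagiz.

gegewwagiz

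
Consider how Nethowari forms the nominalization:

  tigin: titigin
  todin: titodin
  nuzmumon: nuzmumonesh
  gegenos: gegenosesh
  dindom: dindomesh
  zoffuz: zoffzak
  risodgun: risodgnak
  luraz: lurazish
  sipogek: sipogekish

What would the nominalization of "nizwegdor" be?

tigin and nuzmumon both end in -n yet inflect differently (titigin, nuzmumonesh), so the final letter is not what conditions the rule; the last vowel is.
"nizwegdor" has last vowel 'o'. The stems whose last vowel is 'o' (nuzmumon → nuzmumonesh, gegenos → gegenosesh, dindom → dindomesh) add -esh.
The other patterns: stems whose last vowel is 'i' add the prefix ti-; stems whose last vowel is 'u' delete the last vowel and add -ak; stems whose last vowel is 'a' or 'e' add -ish.
So nizwegdor → nizwegdoresh.

nizwegdoresh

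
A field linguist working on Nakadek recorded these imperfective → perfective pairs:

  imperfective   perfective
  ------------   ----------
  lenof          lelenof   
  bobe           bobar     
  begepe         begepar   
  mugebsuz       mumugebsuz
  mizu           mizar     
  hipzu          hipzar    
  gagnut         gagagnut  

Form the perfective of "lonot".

lolonot

hipzu and mugebsuz both have last vowel 'u' yet inflect differently (hipzar, mumugebsuz), so the last vowel is not what conditions the rule; whether the stem ends in a vowel or a consonant is.
"lonot" ends in a consonant. The stems ending in a consonant (mugebsuz → mumugebsuz, gagnut → gagagnut, lenof → lelenof) repeat the first consonant+vowel as a prefix.
So lonot → lolonot.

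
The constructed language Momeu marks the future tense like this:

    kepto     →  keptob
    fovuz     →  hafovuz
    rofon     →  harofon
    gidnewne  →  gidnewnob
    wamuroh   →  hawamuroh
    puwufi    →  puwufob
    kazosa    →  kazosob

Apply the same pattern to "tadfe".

"tadfe" ends in a vowel. The stems ending in a vowel (kazosa → kazosob, puwufi → puwufob, kepto → keptob) drop the final letter and add -ob.
The other pattern: stems ending in a consonant add the prefix ha-.
So tadfe → tadfob.

tadfob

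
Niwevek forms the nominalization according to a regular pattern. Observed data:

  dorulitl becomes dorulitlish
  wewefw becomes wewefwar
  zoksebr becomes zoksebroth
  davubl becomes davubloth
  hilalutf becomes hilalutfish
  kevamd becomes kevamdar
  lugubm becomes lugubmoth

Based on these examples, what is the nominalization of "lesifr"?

davubl and dorulitl both end in -l yet inflect differently (davubloth, dorulitlish), so the final letter is not what conditions the rule; the second-to-last letter is.
"lesifr" has second-to-last letter 'f'. The one such stem in the data (wewefw → wewefwar) adds -ar, so the same rule applies.
So lesifr → lesifrar.

lesifrar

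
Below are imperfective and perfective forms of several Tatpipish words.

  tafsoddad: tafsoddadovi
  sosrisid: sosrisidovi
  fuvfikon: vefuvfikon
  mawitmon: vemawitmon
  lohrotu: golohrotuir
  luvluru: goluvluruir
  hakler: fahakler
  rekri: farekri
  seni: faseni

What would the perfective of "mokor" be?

sosrisid and rekri both have last vowel 'i' yet inflect differently (sosrisidovi, farekri), so the last vowel is not what conditions the rule; the final letter is.
"mokor" ends in -r. The one such stem in the data (hakler → fahakler) adds the prefix fa-, so the same rule applies.
The other patterns: stems ending in -d add -ovi; stems ending in -n add the prefix ve-; stems ending in -u add go- … -ir around the stem.
So mokor → famokor.

famokor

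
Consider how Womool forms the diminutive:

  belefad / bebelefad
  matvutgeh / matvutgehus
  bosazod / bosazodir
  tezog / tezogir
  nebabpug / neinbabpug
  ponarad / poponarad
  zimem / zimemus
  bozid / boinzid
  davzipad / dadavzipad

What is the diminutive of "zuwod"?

zuwodir

"zuwod" has last vowel 'o'. The stems whose last vowel is 'o' (bosazod → bosazodir, tezog → tezogir) add -ir.
The other patterns: stems whose last vowel is 'a' repeat the first consonant+vowel as a prefix; stems whose last vowel is 'e' add -us; stems whose last vowel is 'i' or 'u' insert -in- after the first vowel.
So zuwod → zuwodir.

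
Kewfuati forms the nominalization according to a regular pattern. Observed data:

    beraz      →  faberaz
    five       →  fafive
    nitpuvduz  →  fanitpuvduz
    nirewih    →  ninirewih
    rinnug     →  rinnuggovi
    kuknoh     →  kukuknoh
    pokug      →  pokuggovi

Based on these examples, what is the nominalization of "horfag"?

horfaggovi

"horfag" ends in -g. The stems ending in -g (rinnug → rinnuggovi, pokug → pokuggovi) double the final consonant and add -ovi.
The other patterns: stems ending in -e or -z add the prefix fa-; stems ending in -h repeat the first consonant+vowel as a prefix.
So horfag → horfaggovi.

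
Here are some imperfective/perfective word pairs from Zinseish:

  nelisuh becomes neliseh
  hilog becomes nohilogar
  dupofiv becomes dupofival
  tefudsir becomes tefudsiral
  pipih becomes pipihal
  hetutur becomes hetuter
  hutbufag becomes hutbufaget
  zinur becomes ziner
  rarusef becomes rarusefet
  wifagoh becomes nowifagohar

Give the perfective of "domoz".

nodomozar

nelisuh and wifagoh both end in -h yet inflect differently (neliseh, nowifagohar), so the final letter is not what conditions the rule; the last vowel is.
"domoz" has last vowel 'o'. The stems whose last vowel is 'o' (hilog → nohilogar, wifagoh → nowifagohar) add no- … -ar around the stem.
The other patterns: stems whose last vowel is 'u' change the last vowel to 'e'; stems whose last vowel is 'i' add -al; stems whose last vowel is 'a' or 'e' add -et.
So domoz → nodomozar.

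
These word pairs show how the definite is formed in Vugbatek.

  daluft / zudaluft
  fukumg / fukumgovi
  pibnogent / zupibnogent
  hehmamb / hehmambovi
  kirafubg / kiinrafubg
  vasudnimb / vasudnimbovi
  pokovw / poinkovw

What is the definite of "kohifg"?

fukumg and kirafubg both end in -g yet inflect differently (fukumgovi, kiinrafubg), so the final letter is not what conditions the rule; the second-to-last letter is.
"kohifg" has second-to-last letter 'f'. The one such stem in the data (daluft → zudaluft) adds the prefix zu-, so the same rule applies.
So kohifg → zukohifg.

zukohifg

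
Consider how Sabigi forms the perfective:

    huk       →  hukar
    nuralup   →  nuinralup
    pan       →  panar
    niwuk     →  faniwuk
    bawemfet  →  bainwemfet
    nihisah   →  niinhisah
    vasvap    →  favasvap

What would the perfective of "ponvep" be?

faponvep

huk and niwuk both end in -k yet inflect differently (hukar, faniwuk), so the final letter is not what conditions the rule; the number of vowels is.
"ponvep" has 2 vowels. The stems with 2 vowels (niwuk → faniwuk, vasvap → favasvap) add the prefix fa-.
So ponvep → faponvep.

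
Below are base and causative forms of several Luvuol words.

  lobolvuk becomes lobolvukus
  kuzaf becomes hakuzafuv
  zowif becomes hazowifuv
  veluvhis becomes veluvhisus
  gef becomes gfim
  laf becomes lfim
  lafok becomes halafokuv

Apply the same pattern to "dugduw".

hadugduwuv

laf and kuzaf both end in -f yet inflect differently (lfim, hakuzafuv), so the final letter is not what conditions the rule; the number of vowels is.
"dugduw" has 2 vowels. The stems with 2 vowels (kuzaf → hakuzafuv, lafok → halafokuv, zowif → hazowifuv) add ha- … -uv around the stem.
So dugduw → hadugduwuv.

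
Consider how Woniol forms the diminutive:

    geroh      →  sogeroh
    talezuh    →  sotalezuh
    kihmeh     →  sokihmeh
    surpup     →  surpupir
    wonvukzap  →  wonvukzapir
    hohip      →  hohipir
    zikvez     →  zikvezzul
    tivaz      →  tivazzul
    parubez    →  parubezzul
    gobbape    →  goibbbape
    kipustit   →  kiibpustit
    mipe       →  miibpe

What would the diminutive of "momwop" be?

momwopir

"momwop" ends in -p. The stems ending in -p (surpup → surpupir, wonvukzap → wonvukzapir, hohip → hohipir) add -ir.
So momwop → momwopir.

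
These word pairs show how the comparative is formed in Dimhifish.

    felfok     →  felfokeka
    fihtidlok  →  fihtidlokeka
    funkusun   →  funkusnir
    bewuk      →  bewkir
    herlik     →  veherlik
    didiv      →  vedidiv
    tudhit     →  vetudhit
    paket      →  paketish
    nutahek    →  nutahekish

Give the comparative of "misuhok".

misuhokeka

felfok and bewuk both end in -k yet inflect differently (felfokeka, bewkir), so the final letter is not what conditions the rule; the last vowel is.
"misuhok" has last vowel 'o'. The stems whose last vowel is 'o' (felfok → felfokeka, fihtidlok → fihtidlokeka) add -eka.
The other patterns: stems whose last vowel is 'u' delete the last vowel and add -ir; stems whose last vowel is 'i' add the prefix ve-; stems whose last vowel is 'e' add -ish.
So misuhok → misuhokeka.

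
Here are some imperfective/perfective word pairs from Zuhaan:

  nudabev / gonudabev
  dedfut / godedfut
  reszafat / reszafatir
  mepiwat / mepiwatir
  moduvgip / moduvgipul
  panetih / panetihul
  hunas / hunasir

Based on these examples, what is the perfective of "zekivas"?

zekivasir

"zekivas" has last vowel 'a'. The stems whose last vowel is 'a' (reszafat → reszafatir, mepiwat → mepiwatir, hunas → hunasir) add -ir.
So zekivas → zekivasir.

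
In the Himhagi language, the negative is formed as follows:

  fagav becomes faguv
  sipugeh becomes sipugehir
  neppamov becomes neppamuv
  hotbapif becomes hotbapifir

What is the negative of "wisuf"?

neppamov and hotbapif both have 3 vowels yet inflect differently (neppamuv, hotbapifir), so the number of vowels is not what conditions the rule; the final letter is.
"wisuf" ends in -f. The one such stem in the data (hotbapif → hotbapifir) adds -ir, so the same rule applies.
So wisuf → wisufir.

wisufir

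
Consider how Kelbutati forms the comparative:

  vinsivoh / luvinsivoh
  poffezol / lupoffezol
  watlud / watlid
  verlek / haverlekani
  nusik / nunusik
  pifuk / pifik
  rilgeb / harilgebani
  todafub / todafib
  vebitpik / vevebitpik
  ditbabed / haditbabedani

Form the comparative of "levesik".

lelevesik

"levesik" has last vowel 'i'. The stems whose last vowel is 'i' (nusik → nunusik, vebitpik → vevebitpik) repeat the first consonant+vowel as a prefix.
The other patterns: stems whose last vowel is 'o' add the prefix lu-; stems whose last vowel is 'u' change the last vowel to 'i'; stems whose last vowel is 'e' add ha- … -ani around the stem.
So levesik → lelevesik.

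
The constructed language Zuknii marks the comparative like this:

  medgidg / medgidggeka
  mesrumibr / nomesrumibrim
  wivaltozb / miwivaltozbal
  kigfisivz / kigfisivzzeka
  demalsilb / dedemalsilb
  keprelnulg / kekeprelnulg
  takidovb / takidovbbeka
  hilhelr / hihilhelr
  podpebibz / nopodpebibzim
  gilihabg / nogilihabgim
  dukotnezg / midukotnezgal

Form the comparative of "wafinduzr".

miwafinduzral

"wafinduzr" has second-to-last letter 'z'. The stems whose second-to-last letter is 'z' (wivaltozb → miwivaltozbal, dukotnezg → midukotnezgal) add mi- … -al around the stem.
The other patterns: stems whose second-to-last letter is 'b' add no- … -im around the stem; stems whose second-to-last letter is 'l' repeat the first consonant+vowel as a prefix; stems whose second-to-last letter is 'd' or 'v' double the final consonant and add -eka.
So wafinduzr → miwafinduzral.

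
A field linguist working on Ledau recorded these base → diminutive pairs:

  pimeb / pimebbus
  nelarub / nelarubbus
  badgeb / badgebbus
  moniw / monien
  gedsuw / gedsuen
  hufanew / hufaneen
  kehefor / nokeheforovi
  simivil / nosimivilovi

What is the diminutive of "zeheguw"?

nelarub and gedsuw both have last vowel 'u' yet inflect differently (nelarubbus, gedsuen), so the last vowel is not what conditions the rule; the final letter is.
"zeheguw" ends in -w. The stems ending in -w (moniw → monien, gedsuw → gedsuen, hufanew → hufaneen) drop the final letter and add -en.
So zeheguw → zeheguen.

zeheguen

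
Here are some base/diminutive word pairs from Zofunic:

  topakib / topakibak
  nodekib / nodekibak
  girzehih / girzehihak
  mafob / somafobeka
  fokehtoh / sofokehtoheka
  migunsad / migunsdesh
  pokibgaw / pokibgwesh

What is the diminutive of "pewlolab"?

pewlolbesh

topakib and mafob both end in -b yet inflect differently (topakibak, somafobeka), so the final letter is not what conditions the rule; the last vowel is.
"pewlolab" has last vowel 'a'. The stems whose last vowel is 'a' (migunsad → migunsdesh, pokibgaw → pokibgwesh) delete the last vowel and add -esh.
The other patterns: stems whose last vowel is 'i' add -ak; stems whose last vowel is 'o' add so- … -eka around the stem.
So pewlolab → pewlolbesh.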